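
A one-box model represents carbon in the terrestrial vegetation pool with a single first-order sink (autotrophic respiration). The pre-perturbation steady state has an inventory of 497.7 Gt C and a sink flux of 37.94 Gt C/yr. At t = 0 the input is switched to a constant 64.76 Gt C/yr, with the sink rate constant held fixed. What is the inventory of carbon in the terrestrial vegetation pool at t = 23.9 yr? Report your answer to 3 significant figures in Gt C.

The sink rate constant is k = F₀/M₀ = 37.94/497.7 = 0.07623 yr⁻¹.
Solving dM/dt = F₁ − kM with M(0) = M₀ gives M(t) = F₁/k + (M₀ − F₁/k)·e^(−kt).
F₁/k = 64.76/0.07623 = 849.53 Gt C; kt = 0.07623 × 23.9 = 1.822, e^(−kt) = 0.1617.
M(23.9) = 849.53 + (497.7 − 849.53) × 0.1617 = 849.53 − 56.90 = 792.63 Gt C.

793 Gt C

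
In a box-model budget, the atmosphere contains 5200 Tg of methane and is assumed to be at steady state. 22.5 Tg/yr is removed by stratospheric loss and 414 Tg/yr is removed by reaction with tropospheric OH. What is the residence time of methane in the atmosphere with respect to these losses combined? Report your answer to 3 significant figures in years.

Total removal = 22.50 + 414.0 = 436.50 Tg/yr.
τ = M / ΣF_out = 5200 / 436.50 = 11.91 yr.

11.9 yr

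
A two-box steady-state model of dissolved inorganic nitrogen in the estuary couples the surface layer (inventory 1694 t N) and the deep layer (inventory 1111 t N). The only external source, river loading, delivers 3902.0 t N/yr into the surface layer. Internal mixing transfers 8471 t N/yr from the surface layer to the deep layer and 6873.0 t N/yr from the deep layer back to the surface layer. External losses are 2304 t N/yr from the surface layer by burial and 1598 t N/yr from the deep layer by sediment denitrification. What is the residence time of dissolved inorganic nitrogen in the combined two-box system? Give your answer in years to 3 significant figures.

0.719 yr

Treat the two boxes together as one reservoir: the mixing fluxes between them are internal recycling, so τ = ΣM / Σ(external losses).
M_total = 1694 + 1111 = 2805.0 t N.
ΣF_external_out = 2304 + 1598 = 3902.0 t N/yr.
τ = M_total / ΣF_ext = 2805.0 / 3902.0 = 0.7189 yr.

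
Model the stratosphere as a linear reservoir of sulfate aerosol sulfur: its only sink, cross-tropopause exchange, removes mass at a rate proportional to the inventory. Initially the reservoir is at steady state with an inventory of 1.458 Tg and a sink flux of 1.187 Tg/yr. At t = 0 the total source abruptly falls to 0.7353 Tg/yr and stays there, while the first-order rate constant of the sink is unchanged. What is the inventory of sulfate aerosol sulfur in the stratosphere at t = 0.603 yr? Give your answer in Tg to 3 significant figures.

The sink rate constant is k = F₀/M₀ = 1.187/1.458 = 0.8141 yr⁻¹.
Solving dM/dt = F₁ − kM with M(0) = M₀ gives M(t) = F₁/k + (M₀ − F₁/k)·e^(−kt).
F₁/k = 0.7353/0.8141 = 0.90317 Tg; kt = 0.8141 × 0.603 = 0.4909, e^(−kt) = 0.6121.
M(0.603) = 0.90317 + (1.458 − 0.90317) × 0.6121 = 0.90317 + 0.3396 = 1.2428 Tg.

1.24 Tg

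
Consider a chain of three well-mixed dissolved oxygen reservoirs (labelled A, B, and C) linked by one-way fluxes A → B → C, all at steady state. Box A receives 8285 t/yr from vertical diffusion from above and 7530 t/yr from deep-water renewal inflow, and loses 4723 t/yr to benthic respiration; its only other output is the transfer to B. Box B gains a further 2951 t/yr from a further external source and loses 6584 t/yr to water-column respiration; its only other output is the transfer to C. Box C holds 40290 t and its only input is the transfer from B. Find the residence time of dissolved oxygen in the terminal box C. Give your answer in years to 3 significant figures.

Box A: F(A→B) = (8285 + 7530) − 4723 = 11092 t/yr.
Box B: F(B→C) = (11092 + 2951) − 6584 = 7459.0 t/yr.
Box C throughput = its input = 7459.0 t/yr; τ = 40290 / 7459.0 = 5.402 yr.

5.40 yr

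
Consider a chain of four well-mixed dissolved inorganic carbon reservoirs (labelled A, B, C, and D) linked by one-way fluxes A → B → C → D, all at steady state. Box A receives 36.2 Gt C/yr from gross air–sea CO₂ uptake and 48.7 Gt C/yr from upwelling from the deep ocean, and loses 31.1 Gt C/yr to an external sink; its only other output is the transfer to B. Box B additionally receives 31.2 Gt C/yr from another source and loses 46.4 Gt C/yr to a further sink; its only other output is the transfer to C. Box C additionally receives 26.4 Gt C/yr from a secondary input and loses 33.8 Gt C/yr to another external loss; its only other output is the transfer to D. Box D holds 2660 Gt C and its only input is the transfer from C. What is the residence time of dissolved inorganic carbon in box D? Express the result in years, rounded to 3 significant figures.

85.3 yr

Box A: F(A→B) = (36.2 + 48.7) − 31.1 = 53.800 Gt C/yr.
Box B: F(B→C) = (53.800 + 31.2) − 46.4 = 38.600 Gt C/yr.
Box C: F(C→D) = (38.600 + 26.4) − 33.8 = 31.200 Gt C/yr.
Box D throughput = its input = 31.200 Gt C/yr; τ = 2660 / 31.200 = 85.26 yr.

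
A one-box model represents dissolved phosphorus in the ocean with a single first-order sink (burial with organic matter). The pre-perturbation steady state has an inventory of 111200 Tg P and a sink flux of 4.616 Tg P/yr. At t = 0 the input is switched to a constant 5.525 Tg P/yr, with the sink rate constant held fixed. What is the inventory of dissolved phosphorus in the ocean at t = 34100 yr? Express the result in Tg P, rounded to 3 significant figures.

τ = M₀/F₀ = 111200/4.616 = 24090 yr; rate constant k = 1/τ.
New steady state M_∞ = F₁/k = F₁·τ = 5.525 × 24090 = 133100 Tg P.
M(t) = M_∞ + (M₀ − M_∞)·e^(−t/τ); t/τ = 34100/24090 = 1.416, so e^(−t/τ) = 0.2428.
M(t) = 133100 − 21900 × 0.2428 = 127780 Tg P.

128000 Tg P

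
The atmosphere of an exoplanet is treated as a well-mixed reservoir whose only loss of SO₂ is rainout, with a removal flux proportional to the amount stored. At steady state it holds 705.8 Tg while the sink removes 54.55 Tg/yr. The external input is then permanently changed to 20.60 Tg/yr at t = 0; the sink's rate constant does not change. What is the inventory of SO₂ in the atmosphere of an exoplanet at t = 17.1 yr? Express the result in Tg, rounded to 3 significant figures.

Residence time τ = M₀/F₀ = 12.94 yr. The eventual steady state is M_∞ = M₀·(F₁/F₀) = 705.8 × 20.60/54.55 = 266.53 Tg.
The anomaly ΔM(t) = M(t) − M_∞ decays as ΔM₀·e^(−t/τ) with ΔM₀ = 705.8 − 266.53 = 439.3 Tg.
At t = 17.1 yr, e^(−t/τ) = e^(−1.322) = 0.2667, so ΔM = 117.2 Tg and M = 266.53 + 117.2 = 383.69 Tg.

384 Tg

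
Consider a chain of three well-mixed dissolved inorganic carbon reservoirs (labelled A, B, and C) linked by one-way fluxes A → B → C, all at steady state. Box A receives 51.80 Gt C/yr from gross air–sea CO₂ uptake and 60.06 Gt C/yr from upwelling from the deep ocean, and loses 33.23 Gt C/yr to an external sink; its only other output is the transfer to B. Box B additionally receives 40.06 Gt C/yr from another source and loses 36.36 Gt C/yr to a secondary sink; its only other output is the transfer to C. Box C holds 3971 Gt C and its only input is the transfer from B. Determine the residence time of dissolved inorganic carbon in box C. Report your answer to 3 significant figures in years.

48.2 yr

Box A: F(A→B) = (51.80 + 60.06) − 33.23 = 78.630 Gt C/yr.
Box B: F(B→C) = (78.630 + 40.06) − 36.36 = 82.330 Gt C/yr.
Box C throughput = its input = 82.330 Gt C/yr; τ = 3971 / 82.330 = 48.23 yr.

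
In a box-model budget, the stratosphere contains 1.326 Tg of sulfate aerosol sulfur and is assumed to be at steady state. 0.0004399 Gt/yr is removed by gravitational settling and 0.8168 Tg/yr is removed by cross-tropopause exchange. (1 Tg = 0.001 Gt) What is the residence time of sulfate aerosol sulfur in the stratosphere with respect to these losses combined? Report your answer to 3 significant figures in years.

1.06 yr

Convert the gravitational settling flux: 0.0004399 Gt/yr = 0.4399 Tg/yr.
Total removal = 0.4399 + 0.8168 = 1.2567 Tg/yr.
τ = M / ΣF_out = 1.326 / 1.2567 = 1.055 yr.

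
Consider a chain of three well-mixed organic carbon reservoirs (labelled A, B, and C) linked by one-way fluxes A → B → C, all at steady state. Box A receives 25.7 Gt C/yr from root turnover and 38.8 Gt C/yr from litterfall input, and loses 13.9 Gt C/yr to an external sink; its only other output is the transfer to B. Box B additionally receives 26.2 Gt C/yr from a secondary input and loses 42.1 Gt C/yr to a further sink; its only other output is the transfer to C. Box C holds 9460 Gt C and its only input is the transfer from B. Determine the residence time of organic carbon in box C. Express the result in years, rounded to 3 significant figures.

Box A: F(A→B) = (25.7 + 38.8) − 13.9 = 50.600 Gt C/yr.
Box B: F(B→C) = (50.600 + 26.2) − 42.1 = 34.700 Gt C/yr.
Box C throughput = its input = 34.700 Gt C/yr; τ = 9460 / 34.700 = 272.6 yr.

273 yr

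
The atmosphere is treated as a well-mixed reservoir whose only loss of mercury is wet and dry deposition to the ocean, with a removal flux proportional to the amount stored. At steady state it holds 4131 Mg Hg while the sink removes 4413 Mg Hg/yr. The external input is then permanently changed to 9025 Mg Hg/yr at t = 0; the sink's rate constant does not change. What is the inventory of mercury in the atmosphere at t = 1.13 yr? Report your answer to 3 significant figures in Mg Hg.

7160 Mg Hg

Residence time τ = M₀/F₀ = 0.9361 yr. The eventual steady state is M_∞ = M₀·(F₁/F₀) = 4131 × 9025/4413 = 8448.3 Mg Hg.
The anomaly ΔM(t) = M(t) − M_∞ decays as ΔM₀·e^(−t/τ) with ΔM₀ = 4131 − 8448.3 = −4317 Mg Hg.
At t = 1.13 yr, e^(−t/τ) = e^(−1.207) = 0.2991, so ΔM = −1291 Mg Hg and M = 8448.3 − 1291 = 7157.2 Mg Hg.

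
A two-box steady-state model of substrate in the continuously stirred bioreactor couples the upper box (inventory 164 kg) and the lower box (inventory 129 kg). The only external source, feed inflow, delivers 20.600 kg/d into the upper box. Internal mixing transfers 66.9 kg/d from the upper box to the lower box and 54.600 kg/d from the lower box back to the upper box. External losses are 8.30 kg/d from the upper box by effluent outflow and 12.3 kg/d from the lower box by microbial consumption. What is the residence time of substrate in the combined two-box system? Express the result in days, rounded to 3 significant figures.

14.2 d

Residence time in the combined system uses the total inventory and the total *external* removal — internal exchanges between the two boxes cancel.
M_total = 164 + 129 = 293.00 kg.
ΣF_external_out = 8.30 + 12.3 = 20.600 kg/d.
τ = M_total / ΣF_ext = 293.00 / 20.600 = 14.22 d.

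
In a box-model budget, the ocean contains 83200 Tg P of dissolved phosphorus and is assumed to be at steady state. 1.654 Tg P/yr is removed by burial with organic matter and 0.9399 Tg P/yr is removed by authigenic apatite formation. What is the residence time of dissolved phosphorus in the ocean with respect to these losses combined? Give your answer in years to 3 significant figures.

Total removal = 1.654 + 0.9399 = 2.5939 Tg P/yr.
τ = M / ΣF_out = 83200 / 2.5939 = 32080 yr.

32100 yr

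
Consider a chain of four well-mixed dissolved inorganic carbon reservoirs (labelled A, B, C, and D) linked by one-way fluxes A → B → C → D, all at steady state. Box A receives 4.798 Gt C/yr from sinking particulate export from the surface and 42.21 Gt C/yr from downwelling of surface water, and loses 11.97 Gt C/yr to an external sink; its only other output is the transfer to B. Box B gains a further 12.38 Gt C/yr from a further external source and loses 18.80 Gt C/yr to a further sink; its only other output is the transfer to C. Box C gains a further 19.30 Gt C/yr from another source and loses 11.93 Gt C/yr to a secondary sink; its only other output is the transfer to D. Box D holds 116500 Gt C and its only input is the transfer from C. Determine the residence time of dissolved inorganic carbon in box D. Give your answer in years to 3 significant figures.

Box A: F(A→B) = (4.798 + 42.21) − 11.97 = 35.038 Gt C/yr.
Box B: F(B→C) = (35.038 + 12.38) − 18.80 = 28.618 Gt C/yr.
Box C: F(C→D) = (28.618 + 19.30) − 11.93 = 35.988 Gt C/yr.
Box D throughput = its input = 35.988 Gt C/yr; τ = 116500 / 35.988 = 3237 yr.

3240 yr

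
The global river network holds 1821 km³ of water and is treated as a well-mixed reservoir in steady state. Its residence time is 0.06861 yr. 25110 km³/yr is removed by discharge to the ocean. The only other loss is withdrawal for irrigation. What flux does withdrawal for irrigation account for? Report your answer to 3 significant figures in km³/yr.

1430 km³/yr

Total removal F = M/τ = 1821 / 0.06861 = 26540 km³/yr.
Withdrawal for irrigation = F − (25110) = 26540 − 25110 = 1431 km³/yr.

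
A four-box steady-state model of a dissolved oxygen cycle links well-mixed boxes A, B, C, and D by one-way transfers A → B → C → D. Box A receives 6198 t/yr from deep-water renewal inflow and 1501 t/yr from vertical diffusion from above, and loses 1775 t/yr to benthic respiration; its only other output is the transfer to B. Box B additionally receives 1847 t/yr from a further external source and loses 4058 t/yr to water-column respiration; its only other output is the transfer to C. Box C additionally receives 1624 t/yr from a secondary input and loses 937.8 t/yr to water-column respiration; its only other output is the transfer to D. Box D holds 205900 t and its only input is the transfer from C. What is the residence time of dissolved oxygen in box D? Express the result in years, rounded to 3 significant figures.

46.8 yr

Box A: F(A→B) = (6198 + 1501) − 1775 = 5924.0 t/yr.
Box B: F(B→C) = (5924.0 + 1847) − 4058 = 3713.0 t/yr.
Box C: F(C→D) = (3713.0 + 1624) − 937.8 = 4399.2 t/yr.
Box D throughput = its input = 4399.2 t/yr; τ = 205900 / 4399.2 = 46.80 yr.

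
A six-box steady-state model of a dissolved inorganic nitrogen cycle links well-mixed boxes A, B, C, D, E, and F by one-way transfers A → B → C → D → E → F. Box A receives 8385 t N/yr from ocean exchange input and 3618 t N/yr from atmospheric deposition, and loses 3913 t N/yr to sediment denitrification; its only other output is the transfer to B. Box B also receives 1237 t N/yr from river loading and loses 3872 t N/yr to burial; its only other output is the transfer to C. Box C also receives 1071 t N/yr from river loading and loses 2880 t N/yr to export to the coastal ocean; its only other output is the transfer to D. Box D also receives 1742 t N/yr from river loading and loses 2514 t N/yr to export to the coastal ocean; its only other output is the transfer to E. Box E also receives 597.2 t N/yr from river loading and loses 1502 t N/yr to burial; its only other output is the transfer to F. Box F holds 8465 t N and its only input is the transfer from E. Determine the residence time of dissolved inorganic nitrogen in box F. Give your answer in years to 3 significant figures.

4.30 yr

Box A: F(A→B) = (8385 + 3618) − 3913 = 8090.0 t N/yr.
Box B: F(B→C) = (8090.0 + 1237) − 3872 = 5455.0 t N/yr.
Box C: F(C→D) = (5455.0 + 1071) − 2880 = 3646.0 t N/yr.
Box D: F(D→E) = (3646.0 + 1742) − 2514 = 2874.0 t N/yr.
Box E: F(E→F) = (2874.0 + 597.2) − 1502 = 1969.2 t N/yr.
Box F throughput = its input = 1969.2 t N/yr; τ = 8465 / 1969.2 = 4.299 yr.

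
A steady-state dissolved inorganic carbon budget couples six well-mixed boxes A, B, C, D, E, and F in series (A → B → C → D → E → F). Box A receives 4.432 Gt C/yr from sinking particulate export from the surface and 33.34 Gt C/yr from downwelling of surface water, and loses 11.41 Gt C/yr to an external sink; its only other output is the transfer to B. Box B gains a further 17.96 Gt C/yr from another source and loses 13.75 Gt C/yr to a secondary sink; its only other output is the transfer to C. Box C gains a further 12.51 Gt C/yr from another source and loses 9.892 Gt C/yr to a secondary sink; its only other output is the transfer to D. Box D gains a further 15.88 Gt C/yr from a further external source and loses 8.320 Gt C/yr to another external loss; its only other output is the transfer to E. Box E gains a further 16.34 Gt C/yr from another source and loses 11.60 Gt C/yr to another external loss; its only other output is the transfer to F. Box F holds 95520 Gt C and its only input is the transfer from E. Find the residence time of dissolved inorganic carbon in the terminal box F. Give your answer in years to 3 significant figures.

2100 yr

Box A: F(A→B) = (4.432 + 33.34) − 11.41 = 26.362 Gt C/yr.
Box B: F(B→C) = (26.362 + 17.96) − 13.75 = 30.572 Gt C/yr.
Box C: F(C→D) = (30.572 + 12.51) − 9.892 = 33.190 Gt C/yr.
Box D: F(D→E) = (33.190 + 15.88) − 8.320 = 40.750 Gt C/yr.
Box E: F(E→F) = (40.750 + 16.34) − 11.60 = 45.490 Gt C/yr.
Box F throughput = its input = 45.490 Gt C/yr; τ = 95520 / 45.490 = 2100 yr.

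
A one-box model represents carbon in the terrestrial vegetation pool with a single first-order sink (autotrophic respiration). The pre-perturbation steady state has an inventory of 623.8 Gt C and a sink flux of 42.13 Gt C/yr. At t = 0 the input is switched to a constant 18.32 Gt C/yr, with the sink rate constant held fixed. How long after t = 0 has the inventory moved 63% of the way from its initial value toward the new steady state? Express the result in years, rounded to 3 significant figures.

14.7 yr

τ = M₀/F₀ = 623.8/42.13 = 14.81 yr.
The remaining gap fraction is e^(−t/τ); 63% covered ⇒ e^(−t/τ) = 0.370.
t = −τ ln(0.370) = 14.81 × 0.9943 = 14.72 yr.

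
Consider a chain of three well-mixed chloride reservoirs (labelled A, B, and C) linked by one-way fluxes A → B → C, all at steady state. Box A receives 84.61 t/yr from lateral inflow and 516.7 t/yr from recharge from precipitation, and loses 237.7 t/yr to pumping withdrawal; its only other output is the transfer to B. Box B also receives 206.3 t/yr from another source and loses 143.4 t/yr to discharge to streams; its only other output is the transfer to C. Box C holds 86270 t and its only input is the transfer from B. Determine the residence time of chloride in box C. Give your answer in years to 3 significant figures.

Box A: F(A→B) = (84.61 + 516.7) − 237.7 = 363.61 t/yr.
Box B: F(B→C) = (363.61 + 206.3) − 143.4 = 426.51 t/yr.
Box C throughput = its input = 426.51 t/yr; τ = 86270 / 426.51 = 202.3 yr.

202 yr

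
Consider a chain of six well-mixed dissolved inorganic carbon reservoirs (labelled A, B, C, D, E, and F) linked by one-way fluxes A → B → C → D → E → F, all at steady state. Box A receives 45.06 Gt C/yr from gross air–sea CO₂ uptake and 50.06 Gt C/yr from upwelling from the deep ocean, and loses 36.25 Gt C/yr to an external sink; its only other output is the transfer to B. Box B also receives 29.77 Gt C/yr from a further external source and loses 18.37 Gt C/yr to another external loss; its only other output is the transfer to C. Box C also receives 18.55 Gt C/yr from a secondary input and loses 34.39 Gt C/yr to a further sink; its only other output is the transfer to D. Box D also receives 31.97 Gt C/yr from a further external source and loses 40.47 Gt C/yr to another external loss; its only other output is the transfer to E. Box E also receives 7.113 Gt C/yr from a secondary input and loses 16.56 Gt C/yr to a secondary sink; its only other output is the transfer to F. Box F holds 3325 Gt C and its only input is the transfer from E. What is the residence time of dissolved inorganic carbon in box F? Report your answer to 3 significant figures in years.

91.1 yr

Box A: F(A→B) = (45.06 + 50.06) − 36.25 = 58.870 Gt C/yr.
Box B: F(B→C) = (58.870 + 29.77) − 18.37 = 70.270 Gt C/yr.
Box C: F(C→D) = (70.270 + 18.55) − 34.39 = 54.430 Gt C/yr.
Box D: F(D→E) = (54.430 + 31.97) − 40.47 = 45.930 Gt C/yr.
Box E: F(E→F) = (45.930 + 7.113) − 16.56 = 36.483 Gt C/yr.
Box F throughput = its input = 36.483 Gt C/yr; τ = 3325 / 36.483 = 91.14 yr.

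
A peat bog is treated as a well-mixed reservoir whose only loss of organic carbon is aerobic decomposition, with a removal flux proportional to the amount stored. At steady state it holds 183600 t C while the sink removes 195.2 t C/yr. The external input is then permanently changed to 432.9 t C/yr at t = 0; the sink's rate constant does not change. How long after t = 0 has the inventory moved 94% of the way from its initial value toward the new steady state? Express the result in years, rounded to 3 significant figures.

2650 yr

τ = M₀/F₀ = 183600/195.2 = 940.6 yr.
The remaining gap fraction is e^(−t/τ); 94% covered ⇒ e^(−t/τ) = 0.0600.
t = −τ ln(0.0600) = 940.6 × 2.813 = 2646 yr.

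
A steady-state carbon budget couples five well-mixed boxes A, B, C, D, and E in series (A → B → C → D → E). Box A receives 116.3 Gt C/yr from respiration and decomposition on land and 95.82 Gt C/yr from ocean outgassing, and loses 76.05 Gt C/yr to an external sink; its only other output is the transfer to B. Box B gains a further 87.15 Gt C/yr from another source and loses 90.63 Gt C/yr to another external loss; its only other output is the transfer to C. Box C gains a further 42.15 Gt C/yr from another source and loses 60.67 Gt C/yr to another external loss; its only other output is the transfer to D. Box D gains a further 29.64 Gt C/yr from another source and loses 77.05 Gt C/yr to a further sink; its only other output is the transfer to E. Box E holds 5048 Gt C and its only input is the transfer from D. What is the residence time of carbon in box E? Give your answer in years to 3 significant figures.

Box A: F(A→B) = (116.3 + 95.82) − 76.05 = 136.07 Gt C/yr.
Box B: F(B→C) = (136.07 + 87.15) − 90.63 = 132.59 Gt C/yr.
Box C: F(C→D) = (132.59 + 42.15) − 60.67 = 114.07 Gt C/yr.
Box D: F(D→E) = (114.07 + 29.64) − 77.05 = 66.660 Gt C/yr.
Box E throughput = its input = 66.660 Gt C/yr; τ = 5048 / 66.660 = 75.73 yr.

75.7 yr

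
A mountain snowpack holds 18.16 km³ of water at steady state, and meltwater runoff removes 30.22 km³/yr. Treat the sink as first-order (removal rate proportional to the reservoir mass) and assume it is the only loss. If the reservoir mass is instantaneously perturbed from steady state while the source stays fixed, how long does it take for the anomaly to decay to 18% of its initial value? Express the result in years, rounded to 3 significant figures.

For a linear reservoir the anomaly decays as exp(−t/τ) with τ = M/F = 18.16/30.22 = 0.6009 yr.
exp(−t/τ) = 0.18 ⇒ t = −τ ln(0.18) = 0.6009 × 1.715 = 1.030 yr.

1.03 yr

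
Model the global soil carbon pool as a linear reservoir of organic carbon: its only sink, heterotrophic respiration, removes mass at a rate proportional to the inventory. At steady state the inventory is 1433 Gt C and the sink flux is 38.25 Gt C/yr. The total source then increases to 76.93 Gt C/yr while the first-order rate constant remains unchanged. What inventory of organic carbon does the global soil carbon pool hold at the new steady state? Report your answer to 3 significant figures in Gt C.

Rate constant k = F/M = 38.25 / 1433 = 0.02669 yr⁻¹.
At the new steady state, source = k·M_new ⇒ M_new = 76.93 / 0.02669 = 2882 Gt C.
(Equivalently M_new = M × F_new/F_old = 1433 × 76.93/38.25.)

2880 Gt C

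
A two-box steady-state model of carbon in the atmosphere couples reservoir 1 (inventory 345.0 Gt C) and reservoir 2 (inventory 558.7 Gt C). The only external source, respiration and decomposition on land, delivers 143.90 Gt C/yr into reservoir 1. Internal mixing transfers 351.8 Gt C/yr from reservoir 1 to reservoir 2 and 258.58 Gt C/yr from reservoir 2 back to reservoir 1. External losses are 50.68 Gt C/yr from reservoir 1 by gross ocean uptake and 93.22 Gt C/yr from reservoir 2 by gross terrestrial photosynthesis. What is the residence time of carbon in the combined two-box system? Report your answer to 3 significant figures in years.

Treat the two boxes together as one reservoir: the mixing fluxes between them are internal recycling, so τ = ΣM / Σ(external losses).
M_total = 345.0 + 558.7 = 903.70 Gt C.
ΣF_external_out = 50.68 + 93.22 = 143.90 Gt C/yr.
τ = M_total / ΣF_ext = 903.70 / 143.90 = 6.280 yr.

6.28 yr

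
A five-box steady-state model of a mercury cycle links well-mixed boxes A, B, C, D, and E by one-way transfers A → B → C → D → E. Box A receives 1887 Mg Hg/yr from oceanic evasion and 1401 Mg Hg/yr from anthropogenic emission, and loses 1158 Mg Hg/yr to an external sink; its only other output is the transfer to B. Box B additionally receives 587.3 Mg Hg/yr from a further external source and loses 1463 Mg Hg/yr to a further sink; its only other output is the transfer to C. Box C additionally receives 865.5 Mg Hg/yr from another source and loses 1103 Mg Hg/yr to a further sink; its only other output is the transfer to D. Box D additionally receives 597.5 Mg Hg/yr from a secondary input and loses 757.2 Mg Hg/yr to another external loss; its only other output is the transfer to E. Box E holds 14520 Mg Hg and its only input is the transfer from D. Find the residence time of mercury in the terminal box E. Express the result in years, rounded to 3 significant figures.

Box A: F(A→B) = (1887 + 1401) − 1158 = 2130.0 Mg Hg/yr.
Box B: F(B→C) = (2130.0 + 587.3) − 1463 = 1254.3 Mg Hg/yr.
Box C: F(C→D) = (1254.3 + 865.5) − 1103 = 1016.8 Mg Hg/yr.
Box D: F(D→E) = (1016.8 + 597.5) − 757.2 = 857.10 Mg Hg/yr.
Box E throughput = its input = 857.10 Mg Hg/yr; τ = 14520 / 857.10 = 16.94 yr.

16.9 yr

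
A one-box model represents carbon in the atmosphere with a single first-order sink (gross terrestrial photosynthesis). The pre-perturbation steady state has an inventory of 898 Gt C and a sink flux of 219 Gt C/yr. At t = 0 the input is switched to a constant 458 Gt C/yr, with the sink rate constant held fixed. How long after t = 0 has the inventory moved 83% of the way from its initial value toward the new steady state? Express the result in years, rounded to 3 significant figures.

τ = M₀/F₀ = 898/219 = 4.100 yr.
The remaining gap fraction is e^(−t/τ); 83% covered ⇒ e^(−t/τ) = 0.170.
t = −τ ln(0.170) = 4.100 × 1.772 = 7.266 yr.

7.27 yr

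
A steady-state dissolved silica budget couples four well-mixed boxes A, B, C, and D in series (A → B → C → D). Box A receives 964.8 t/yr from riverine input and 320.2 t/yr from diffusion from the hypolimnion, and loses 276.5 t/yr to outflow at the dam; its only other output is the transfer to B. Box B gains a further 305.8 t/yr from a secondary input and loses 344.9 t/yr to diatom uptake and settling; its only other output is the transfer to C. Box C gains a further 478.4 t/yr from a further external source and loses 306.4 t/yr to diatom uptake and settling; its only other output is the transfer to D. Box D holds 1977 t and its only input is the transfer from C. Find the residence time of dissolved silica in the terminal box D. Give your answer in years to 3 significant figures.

1.73 yr

Box A: F(A→B) = (964.8 + 320.2) − 276.5 = 1008.5 t/yr.
Box B: F(B→C) = (1008.5 + 305.8) − 344.9 = 969.40 t/yr.
Box C: F(C→D) = (969.40 + 478.4) − 306.4 = 1141.4 t/yr.
Box D throughput = its input = 1141.4 t/yr; τ = 1977 / 1141.4 = 1.732 yr.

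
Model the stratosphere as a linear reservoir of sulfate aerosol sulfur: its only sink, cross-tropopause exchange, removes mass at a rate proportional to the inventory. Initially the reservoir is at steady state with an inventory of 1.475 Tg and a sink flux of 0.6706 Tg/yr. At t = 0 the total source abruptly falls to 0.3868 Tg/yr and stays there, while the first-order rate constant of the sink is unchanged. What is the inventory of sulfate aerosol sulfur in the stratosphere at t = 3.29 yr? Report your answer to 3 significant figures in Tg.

0.991 Tg

The sink rate constant is k = F₀/M₀ = 0.6706/1.475 = 0.4546 yr⁻¹.
Solving dM/dt = F₁ − kM with M(0) = M₀ gives M(t) = F₁/k + (M₀ − F₁/k)·e^(−kt).
F₁/k = 0.3868/0.4546 = 0.85078 Tg; kt = 0.4546 × 3.29 = 1.496, e^(−kt) = 0.2241.
M(3.29) = 0.85078 + (1.475 − 0.85078) × 0.2241 = 0.85078 + 0.1399 = 0.99065 Tg.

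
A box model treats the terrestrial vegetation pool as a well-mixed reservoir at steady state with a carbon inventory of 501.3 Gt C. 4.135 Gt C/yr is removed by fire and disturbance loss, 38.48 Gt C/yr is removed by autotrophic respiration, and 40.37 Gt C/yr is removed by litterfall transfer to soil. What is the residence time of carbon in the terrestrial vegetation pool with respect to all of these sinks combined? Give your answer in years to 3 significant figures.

6.04 yr

Total removal flux = 4.135 + 38.48 + 40.37 = 82.985 Gt C/yr.
τ = M / ΣF_out = 501.3 / 82.985 = 6.041 yr.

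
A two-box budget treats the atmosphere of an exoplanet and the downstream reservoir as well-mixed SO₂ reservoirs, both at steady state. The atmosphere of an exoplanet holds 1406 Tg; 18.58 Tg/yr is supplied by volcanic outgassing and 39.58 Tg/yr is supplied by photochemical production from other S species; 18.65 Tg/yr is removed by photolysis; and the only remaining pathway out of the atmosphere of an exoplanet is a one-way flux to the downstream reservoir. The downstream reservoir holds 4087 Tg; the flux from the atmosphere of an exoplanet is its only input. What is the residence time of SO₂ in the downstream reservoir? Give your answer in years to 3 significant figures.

103 yr

Balance the atmosphere of an exoplanet: ΣF_in = 18.58 + 39.58 = 58.160 Tg/yr.
Flux to the downstream reservoir = ΣF_in − (18.65) = 39.510 Tg/yr.
At steady state the output of the downstream reservoir equals its input, 39.510 Tg/yr.
τ = M / F = 4087 / 39.510 = 103.4 yr.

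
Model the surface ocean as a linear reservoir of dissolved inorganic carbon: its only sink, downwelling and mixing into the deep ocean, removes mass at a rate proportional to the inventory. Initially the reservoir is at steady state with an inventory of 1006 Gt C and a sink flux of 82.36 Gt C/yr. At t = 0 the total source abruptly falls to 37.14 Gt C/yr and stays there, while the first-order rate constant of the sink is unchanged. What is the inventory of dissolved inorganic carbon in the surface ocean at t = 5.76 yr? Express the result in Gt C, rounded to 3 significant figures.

798 Gt C

The sink rate constant is k = F₀/M₀ = 82.36/1006 = 0.08187 yr⁻¹.
Solving dM/dt = F₁ − kM with M(0) = M₀ gives M(t) = F₁/k + (M₀ − F₁/k)·e^(−kt).
F₁/k = 37.14/0.08187 = 453.65 Gt C; kt = 0.08187 × 5.76 = 0.4716, e^(−kt) = 0.6240.
M(5.76) = 453.65 + (1006 − 453.65) × 0.6240 = 453.65 + 344.7 = 798.33 Gt C.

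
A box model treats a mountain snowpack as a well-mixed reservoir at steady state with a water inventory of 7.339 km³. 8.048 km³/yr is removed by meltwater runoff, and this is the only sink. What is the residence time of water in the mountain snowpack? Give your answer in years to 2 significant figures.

0.91 yr

τ = M / F = 7.339 / 8.048 = 0.9119 yr.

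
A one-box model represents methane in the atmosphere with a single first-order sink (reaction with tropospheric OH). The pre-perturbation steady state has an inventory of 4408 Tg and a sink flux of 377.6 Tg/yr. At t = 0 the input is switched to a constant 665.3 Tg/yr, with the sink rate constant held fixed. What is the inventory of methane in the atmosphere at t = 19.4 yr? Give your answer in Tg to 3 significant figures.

7130 Tg

τ = M₀/F₀ = 4408/377.6 = 11.67 yr; rate constant k = 1/τ.
New steady state M_∞ = F₁/k = F₁·τ = 665.3 × 11.67 = 7766.5 Tg.
M(t) = M_∞ + (M₀ − M_∞)·e^(−t/τ); t/τ = 19.4/11.67 = 1.662, so e^(−t/τ) = 0.1898.
M(t) = 7766.5 − 3359 × 0.1898 = 7129.1 Tg.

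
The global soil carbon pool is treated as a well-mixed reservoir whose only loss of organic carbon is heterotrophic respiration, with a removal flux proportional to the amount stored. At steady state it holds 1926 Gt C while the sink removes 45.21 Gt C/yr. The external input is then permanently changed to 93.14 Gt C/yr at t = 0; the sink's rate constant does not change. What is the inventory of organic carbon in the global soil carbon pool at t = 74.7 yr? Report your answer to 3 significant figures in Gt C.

τ = M₀/F₀ = 1926/45.21 = 42.60 yr; rate constant k = 1/τ.
New steady state M_∞ = F₁/k = F₁·τ = 93.14 × 42.60 = 3967.9 Gt C.
M(t) = M_∞ + (M₀ − M_∞)·e^(−t/τ); t/τ = 74.7/42.60 = 1.753, so e^(−t/τ) = 0.1732.
M(t) = 3967.9 − 2042 × 0.1732 = 3614.3 Gt C.

3610 Gt C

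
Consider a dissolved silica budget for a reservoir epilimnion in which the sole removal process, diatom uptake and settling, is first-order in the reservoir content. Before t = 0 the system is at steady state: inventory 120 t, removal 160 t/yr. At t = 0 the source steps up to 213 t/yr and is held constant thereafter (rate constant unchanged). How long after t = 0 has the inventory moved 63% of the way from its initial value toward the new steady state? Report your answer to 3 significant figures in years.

τ = M₀/F₀ = 120/160 = 0.7500 yr.
The remaining gap fraction is e^(−t/τ); 63% covered ⇒ e^(−t/τ) = 0.370.
t = −τ ln(0.370) = 0.7500 × 0.9943 = 0.7457 yr.

0.746 yr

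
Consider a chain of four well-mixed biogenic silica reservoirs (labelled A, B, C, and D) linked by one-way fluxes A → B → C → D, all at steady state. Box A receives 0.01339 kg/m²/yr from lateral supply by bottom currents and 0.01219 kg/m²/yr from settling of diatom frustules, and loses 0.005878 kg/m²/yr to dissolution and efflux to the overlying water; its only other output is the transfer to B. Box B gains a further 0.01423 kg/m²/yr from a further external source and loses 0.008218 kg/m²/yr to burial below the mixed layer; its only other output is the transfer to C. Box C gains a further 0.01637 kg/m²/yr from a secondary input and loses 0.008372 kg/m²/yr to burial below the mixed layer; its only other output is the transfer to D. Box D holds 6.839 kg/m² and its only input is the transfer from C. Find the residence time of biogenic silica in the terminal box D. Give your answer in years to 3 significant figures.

203 yr

Box A: F(A→B) = (0.01339 + 0.01219) − 0.005878 = 0.019702 kg/m²/yr.
Box B: F(B→C) = (0.019702 + 0.01423) − 0.008218 = 0.025714 kg/m²/yr.
Box C: F(C→D) = (0.025714 + 0.01637) − 0.008372 = 0.033712 kg/m²/yr.
Box D throughput = its input = 0.033712 kg/m²/yr; τ = 6.839 / 0.033712 = 202.9 yr.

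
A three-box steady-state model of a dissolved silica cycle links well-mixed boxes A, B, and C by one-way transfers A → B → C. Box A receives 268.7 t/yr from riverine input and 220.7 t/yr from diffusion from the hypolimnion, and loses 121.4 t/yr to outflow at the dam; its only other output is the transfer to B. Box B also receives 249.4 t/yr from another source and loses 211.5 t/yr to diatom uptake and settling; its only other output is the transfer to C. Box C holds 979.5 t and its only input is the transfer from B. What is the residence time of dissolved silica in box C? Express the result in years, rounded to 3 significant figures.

2.41 yr

Box A: F(A→B) = (268.7 + 220.7) − 121.4 = 368.00 t/yr.
Box B: F(B→C) = (368.00 + 249.4) − 211.5 = 405.90 t/yr.
Box C throughput = its input = 405.90 t/yr; τ = 979.5 / 405.90 = 2.413 yr.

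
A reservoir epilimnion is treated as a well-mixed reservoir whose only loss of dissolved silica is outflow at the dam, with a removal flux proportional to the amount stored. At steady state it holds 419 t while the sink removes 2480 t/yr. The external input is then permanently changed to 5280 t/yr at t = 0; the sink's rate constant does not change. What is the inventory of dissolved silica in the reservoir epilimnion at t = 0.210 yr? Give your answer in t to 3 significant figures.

756 t

The sink rate constant is k = F₀/M₀ = 2480/419 = 5.919 yr⁻¹.
Solving dM/dt = F₁ − kM with M(0) = M₀ gives M(t) = F₁/k + (M₀ − F₁/k)·e^(−kt).
F₁/k = 5280/5.919 = 892.06 t; kt = 5.919 × 0.210 = 1.243, e^(−kt) = 0.2885.
M(0.210) = 892.06 + (419 − 892.06) × 0.2885 = 892.06 − 136.5 = 755.57 t.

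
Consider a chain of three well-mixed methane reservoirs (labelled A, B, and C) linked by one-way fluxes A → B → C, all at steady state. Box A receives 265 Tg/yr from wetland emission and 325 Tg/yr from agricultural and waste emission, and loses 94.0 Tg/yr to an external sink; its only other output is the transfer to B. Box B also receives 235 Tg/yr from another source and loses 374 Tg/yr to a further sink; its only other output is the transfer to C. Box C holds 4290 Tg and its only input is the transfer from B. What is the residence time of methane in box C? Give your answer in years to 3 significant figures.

Box A: F(A→B) = (265 + 325) − 94.0 = 496.00 Tg/yr.
Box B: F(B→C) = (496.00 + 235) − 374 = 357.00 Tg/yr.
Box C throughput = its input = 357.00 Tg/yr; τ = 4290 / 357.00 = 12.02 yr.

12.0 yr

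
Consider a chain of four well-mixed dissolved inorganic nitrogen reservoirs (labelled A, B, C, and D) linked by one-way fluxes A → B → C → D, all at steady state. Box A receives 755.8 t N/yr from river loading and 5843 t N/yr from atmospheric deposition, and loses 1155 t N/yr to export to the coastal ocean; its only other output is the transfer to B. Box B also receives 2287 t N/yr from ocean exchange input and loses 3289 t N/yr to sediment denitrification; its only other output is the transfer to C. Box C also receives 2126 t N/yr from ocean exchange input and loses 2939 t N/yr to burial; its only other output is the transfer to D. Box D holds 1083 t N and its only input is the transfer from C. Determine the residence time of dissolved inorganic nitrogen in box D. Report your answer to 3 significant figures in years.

0.298 yr

Box A: F(A→B) = (755.8 + 5843) − 1155 = 5443.8 t N/yr.
Box B: F(B→C) = (5443.8 + 2287) − 3289 = 4441.8 t N/yr.
Box C: F(C→D) = (4441.8 + 2126) − 2939 = 3628.8 t N/yr.
Box D throughput = its input = 3628.8 t N/yr; τ = 1083 / 3628.8 = 0.2984 yr.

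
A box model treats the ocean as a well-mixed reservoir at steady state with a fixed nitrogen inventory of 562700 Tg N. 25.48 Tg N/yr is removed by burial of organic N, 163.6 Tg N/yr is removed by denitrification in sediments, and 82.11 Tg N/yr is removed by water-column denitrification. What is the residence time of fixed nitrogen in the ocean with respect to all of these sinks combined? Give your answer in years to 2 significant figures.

Total removal flux = 25.48 + 163.6 + 82.11 = 271.19 Tg N/yr.
τ = M / ΣF_out = 562700 / 271.19 = 2075 yr.

2100 yr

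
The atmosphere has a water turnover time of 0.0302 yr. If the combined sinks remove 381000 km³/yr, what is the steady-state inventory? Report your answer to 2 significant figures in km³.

τ = M/F ⇒ M = τ × F = 0.0302 × 381000 = 11510 km³.

12000 km³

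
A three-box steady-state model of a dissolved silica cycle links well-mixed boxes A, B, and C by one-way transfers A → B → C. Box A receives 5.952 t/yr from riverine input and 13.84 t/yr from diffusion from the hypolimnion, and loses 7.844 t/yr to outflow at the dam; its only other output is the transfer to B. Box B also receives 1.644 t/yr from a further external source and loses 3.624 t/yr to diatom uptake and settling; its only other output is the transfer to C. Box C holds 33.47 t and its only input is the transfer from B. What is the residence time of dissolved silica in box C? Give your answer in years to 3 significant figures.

3.36 yr

Box A: F(A→B) = (5.952 + 13.84) − 7.844 = 11.948 t/yr.
Box B: F(B→C) = (11.948 + 1.644) − 3.624 = 9.9680 t/yr.
Box C throughput = its input = 9.9680 t/yr; τ = 33.47 / 9.9680 = 3.358 yr.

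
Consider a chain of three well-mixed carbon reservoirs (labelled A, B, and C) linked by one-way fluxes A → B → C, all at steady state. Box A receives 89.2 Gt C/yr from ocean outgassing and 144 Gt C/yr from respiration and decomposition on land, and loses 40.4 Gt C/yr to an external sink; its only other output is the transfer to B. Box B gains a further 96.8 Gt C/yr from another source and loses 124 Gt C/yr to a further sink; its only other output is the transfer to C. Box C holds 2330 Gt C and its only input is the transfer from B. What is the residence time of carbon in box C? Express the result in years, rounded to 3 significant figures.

Box A: F(A→B) = (89.2 + 144) − 40.4 = 192.80 Gt C/yr.
Box B: F(B→C) = (192.80 + 96.8) − 124 = 165.60 Gt C/yr.
Box C throughput = its input = 165.60 Gt C/yr; τ = 2330 / 165.60 = 14.07 yr.

14.1 yr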